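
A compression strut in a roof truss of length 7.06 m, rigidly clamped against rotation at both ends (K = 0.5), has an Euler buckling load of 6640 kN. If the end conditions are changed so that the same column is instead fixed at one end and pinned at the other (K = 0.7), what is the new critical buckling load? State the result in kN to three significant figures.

P_cr ≈ 3390 kN

P_cr ∝ 1/K², so P_cr,new = P_cr,old × (K_old/K_new)² = 6640 × (0.5/0.7)²
= 6640 × 0.5102 = 3390 kN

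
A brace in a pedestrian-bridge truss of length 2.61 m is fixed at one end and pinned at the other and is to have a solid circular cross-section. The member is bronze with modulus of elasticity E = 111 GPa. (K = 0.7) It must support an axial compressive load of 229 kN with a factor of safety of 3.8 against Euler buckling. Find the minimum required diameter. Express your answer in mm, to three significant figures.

Required P_cr = n·P = 3.8 × 229 = 870.2 kN
L_e = K·L = 0.7 × 2.61 = 1.827 m
Required I = P_cr·L_e²/(π²E) = 8.702×10^5 × 1.827² / (π² × 1.11×10^11) = 2.651×10^-6 m⁴
I_req = 2.651×10^6 mm⁴
Solid circle: I = πd⁴/64  ⇒  d = (64I/π)^(1/4) = (64×2.651×10^6/π)^(1/4) = 85.7 mm

d ≈ 85.7 mm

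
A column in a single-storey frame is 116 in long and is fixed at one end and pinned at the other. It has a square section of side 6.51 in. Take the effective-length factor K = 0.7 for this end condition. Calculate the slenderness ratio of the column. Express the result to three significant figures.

For a square r = a/√12 = 6.51/√12 = 1.879 in
L_e = K·L = 0.7 × 116 = 81.20 in
λ = L_e / r_min = 81.200 / 1.879 = 43.2

λ ≈ 43.2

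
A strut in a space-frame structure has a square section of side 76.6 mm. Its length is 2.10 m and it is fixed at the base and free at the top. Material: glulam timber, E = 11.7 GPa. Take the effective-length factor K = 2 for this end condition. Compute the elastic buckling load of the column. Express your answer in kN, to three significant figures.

I = a⁴/12 = 76.6⁴/12 = 2.869×10^6 mm⁴
I = 2.869×10^6 mm⁴ = 2.869×10^-6 m⁴
Effective length L_e = K·L = 2 × 2.10 = 4.200 m
P_cr = π²EI / L_e² = π² × 11.7×10⁹ × 2.869×10^-6 / 4.200² = 1.878×10^4 N

P_cr ≈ 18.8 kN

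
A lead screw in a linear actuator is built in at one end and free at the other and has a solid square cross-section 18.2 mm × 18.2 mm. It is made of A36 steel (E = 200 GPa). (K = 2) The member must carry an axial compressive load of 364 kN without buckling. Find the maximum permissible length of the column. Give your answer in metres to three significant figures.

L_max ≈ 0.111 m

I = a⁴/12 = 18.2⁴/12 = 9.143×10^3 mm⁴
I = 9.143×10^-9 m⁴
At the buckling limit P_cr = P = 3.640×10^5 N
From P_cr = π²EI/(K·L)²:  L = (1/K)·√(π²EI/P_cr) = (1/2)·√(π²×2.00×10^11×9.143×10^-9/3.640×10^5)
L = 0.111 m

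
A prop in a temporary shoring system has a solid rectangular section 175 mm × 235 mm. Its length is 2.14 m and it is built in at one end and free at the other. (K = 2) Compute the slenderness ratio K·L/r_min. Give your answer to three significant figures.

Buckling occurs about the weak axis: I_min = h·b³/12 with b = 175 mm (the shorter side).
I_min = 235×175³/12 = 1.050×10^8 mm⁴
A = 4.112×10^4 mm²;  r_min = √(I/A) = √(1.050×10^8/4.112×10^4) = 50.52 mm
L_e = K·L = 2 × 2.14 m = 4.280 m = 4280.0 mm
λ = L_e / r_min = 4280.0 / 50.52 = 84.7

λ ≈ 84.7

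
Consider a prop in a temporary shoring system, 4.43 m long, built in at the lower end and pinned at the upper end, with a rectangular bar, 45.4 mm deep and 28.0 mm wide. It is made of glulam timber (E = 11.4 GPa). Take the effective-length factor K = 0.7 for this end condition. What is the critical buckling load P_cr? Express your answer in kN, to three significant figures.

P_cr ≈ 0.972 kN

Buckling occurs about the weak axis: I_min = h·b³/12 with b = 28.0 mm (the shorter side).
I_min = 45.4×28.0³/12 = 8.305×10^4 mm⁴
I = 8.305×10^4 mm⁴ = 8.305×10^-8 m⁴
Effective length L_e = K·L = 0.7 × 4.43 = 3.101 m
P_cr = π²EI / L_e² = π² × 11.4×10⁹ × 8.305×10^-8 / 3.101² = 971.7 N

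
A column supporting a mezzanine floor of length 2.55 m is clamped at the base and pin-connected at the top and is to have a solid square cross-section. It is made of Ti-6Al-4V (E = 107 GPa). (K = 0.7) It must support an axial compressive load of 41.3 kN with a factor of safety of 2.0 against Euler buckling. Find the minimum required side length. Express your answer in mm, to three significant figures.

a ≈ 41.6 mm

Required P_cr = n·P = 2.0 × 41.3 = 82.60 kN
L_e = K·L = 0.7 × 2.55 = 1.785 m
Required I = P_cr·L_e²/(π²E) = 8.260×10^4 × 1.785² / (π² × 1.07×10^11) = 2.492×10^-7 m⁴
I_req = 2.492×10^5 mm⁴
Solid square: I = a⁴/12  ⇒  a = (12I)^(1/4) = (12×2.492×10^5)^(1/4) = 41.6 mm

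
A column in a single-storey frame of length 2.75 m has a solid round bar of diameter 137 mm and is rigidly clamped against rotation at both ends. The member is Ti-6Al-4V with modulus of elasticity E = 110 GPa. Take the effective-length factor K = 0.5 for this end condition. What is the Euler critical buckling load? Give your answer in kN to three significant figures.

I = πd⁴/64 = π×137⁴/64 = 1.729×10^7 mm⁴
I = 1.729×10^7 mm⁴ = 1.729×10^-5 m⁴
Effective length L_e = K·L = 0.5 × 2.75 = 1.375 m
P_cr = π²EI / L_e² = π² × 110×10⁹ × 1.729×10^-5 / 1.375² = 9.930×10^6 N

P_cr ≈ 9930 kN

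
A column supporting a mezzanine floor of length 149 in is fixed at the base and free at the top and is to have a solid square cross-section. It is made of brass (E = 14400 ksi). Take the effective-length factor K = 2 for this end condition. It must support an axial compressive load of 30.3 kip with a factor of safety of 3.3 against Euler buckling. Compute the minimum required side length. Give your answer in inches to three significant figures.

Required P_cr = n·P = 3.3 × 30.3 = 99.99 kip
L_e = K·L = 2 × 149 = 298.0 in
Required I = P_cr·L_e²/(π²E) = 9.999×10^4 × 298.0² / (π² × 1.44×10^7) = 62.48 in⁴
Solid square: I = a⁴/12  ⇒  a = (12I)^(1/4) = (12×62.48)^(1/4) = 5.23 in

a ≈ 5.23 in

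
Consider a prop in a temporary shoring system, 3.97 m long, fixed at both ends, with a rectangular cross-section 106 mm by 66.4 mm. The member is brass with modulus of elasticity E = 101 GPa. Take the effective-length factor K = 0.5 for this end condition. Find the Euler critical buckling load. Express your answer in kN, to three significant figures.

Buckling occurs about the weak axis: I_min = h·b³/12 with b = 66.4 mm (the shorter side).
I_min = 106×66.4³/12 = 2.586×10^6 mm⁴
I = 2.586×10^6 mm⁴ = 2.586×10^-6 m⁴
Effective length L_e = K·L = 0.5 × 3.97 = 1.985 m
P_cr = π²EI / L_e² = π² × 101×10⁹ × 2.586×10^-6 / 1.985² = 6.542×10^5 N

P_cr ≈ 654 kN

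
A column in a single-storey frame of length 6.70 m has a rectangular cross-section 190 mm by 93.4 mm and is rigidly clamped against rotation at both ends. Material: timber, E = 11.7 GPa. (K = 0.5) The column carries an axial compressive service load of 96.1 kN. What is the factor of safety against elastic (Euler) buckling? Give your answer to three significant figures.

n ≈ 1.38

Buckling occurs about the weak axis: I_min = h·b³/12 with b = 93.4 mm (the shorter side).
I_min = 190×93.4³/12 = 1.290×10^7 mm⁴
I = 1.290×10^7 mm⁴ = 1.290×10^-5 m⁴
Effective length L_e = K·L = 0.5 × 6.70 = 3.350 m
P_cr = π²EI / L_e² = π² × 11.7×10⁹ × 1.290×10^-5 / 3.350² = 1.327×10^5 N
Factor of safety n = P_cr / P = 132.74 / 96.1 = 1.38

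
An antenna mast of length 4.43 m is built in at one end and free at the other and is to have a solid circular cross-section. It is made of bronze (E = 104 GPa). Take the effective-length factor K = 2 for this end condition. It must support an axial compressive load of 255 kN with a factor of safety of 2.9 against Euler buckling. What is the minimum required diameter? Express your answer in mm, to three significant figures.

Required P_cr = n·P = 2.9 × 255 = 739.5 kN
L_e = K·L = 2 × 4.43 = 8.860 m
Required I = P_cr·L_e²/(π²E) = 7.395×10^5 × 8.860² / (π² × 1.04×10^11) = 5.656×10^-5 m⁴
I_req = 5.656×10^7 mm⁴
Solid circle: I = πd⁴/64  ⇒  d = (64I/π)^(1/4) = (64×5.656×10^7/π)^(1/4) = 184 mm

d ≈ 184 mm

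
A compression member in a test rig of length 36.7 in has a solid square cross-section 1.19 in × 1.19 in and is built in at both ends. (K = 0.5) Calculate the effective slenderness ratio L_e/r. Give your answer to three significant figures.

For a square r = a/√12 = 1.19/√12 = 0.3435 in
L_e = K·L = 0.5 × 36.7 = 18.35 in
λ = L_e / r_min = 18.350 / 0.3435 = 53.4

λ ≈ 53.4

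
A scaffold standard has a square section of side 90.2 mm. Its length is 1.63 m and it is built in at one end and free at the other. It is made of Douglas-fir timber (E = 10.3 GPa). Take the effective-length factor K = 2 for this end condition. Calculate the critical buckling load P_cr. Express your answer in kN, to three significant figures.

I = a⁴/12 = 90.2⁴/12 = 5.516×10^6 mm⁴
I = 5.516×10^6 mm⁴ = 5.516×10^-6 m⁴
Effective length L_e = K·L = 2 × 1.63 = 3.260 m
P_cr = π²EI / L_e² = π² × 10.3×10⁹ × 5.516×10^-6 / 3.260² = 5.277×10^4 N

P_cr ≈ 52.8 kN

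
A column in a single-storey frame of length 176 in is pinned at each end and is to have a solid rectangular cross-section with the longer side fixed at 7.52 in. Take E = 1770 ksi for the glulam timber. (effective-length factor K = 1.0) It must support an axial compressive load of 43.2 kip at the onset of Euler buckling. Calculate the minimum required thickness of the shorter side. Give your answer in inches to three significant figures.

L_e = K·L = 1 × 176 = 176.0 in
Required I = P_cr·L_e²/(π²E) = 4.320×10^4 × 176.0² / (π² × 1.77×10^6) = 76.60 in⁴
Rectangle, weak axis: I_min = h·b³/12 with h = 7.52 in fixed  ⇒  b = (12I/h)^(1/3) = 4.96 in

b ≈ 4.96 in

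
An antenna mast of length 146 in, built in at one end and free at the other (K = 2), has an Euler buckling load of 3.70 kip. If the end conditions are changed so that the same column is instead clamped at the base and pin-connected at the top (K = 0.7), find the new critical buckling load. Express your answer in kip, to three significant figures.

P_cr ≈ 30.2 kip

P_cr ∝ 1/K², so P_cr,new = P_cr,old × (K_old/K_new)² = 3.70 × (2/0.7)²
= 3.70 × 8.163 = 30.2 kip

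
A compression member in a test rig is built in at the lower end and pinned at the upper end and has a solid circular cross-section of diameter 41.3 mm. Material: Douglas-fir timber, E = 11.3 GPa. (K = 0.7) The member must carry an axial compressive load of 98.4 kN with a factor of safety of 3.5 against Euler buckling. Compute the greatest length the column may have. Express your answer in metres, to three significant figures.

L_max ≈ 0.307 m

I = πd⁴/64 = π×41.3⁴/64 = 1.428×10^5 mm⁴
I = 1.428×10^-7 m⁴
Required critical load P_cr = n·P = 3.5 × 98.4 = 344.4 kN = 3.444×10^5 N
From P_cr = π²EI/(K·L)²:  L = (1/K)·√(π²EI/P_cr) = (1/0.7)·√(π²×1.13×10^10×1.428×10^-7/3.444×10^5)
L = 0.307 m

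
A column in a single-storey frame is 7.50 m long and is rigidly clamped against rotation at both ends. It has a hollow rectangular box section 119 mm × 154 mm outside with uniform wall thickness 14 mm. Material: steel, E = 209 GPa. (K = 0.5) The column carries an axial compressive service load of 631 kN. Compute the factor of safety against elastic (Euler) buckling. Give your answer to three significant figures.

n ≈ 3.19

Inner dimensions: h_i = 154 − 2×14 = 126.0 mm, b_i = 119 − 2×14 = 91.00 mm
Weak-axis I_min = (h_o·b_o³ − h_i·b_i³)/12 with b_o = 119, b_i = 91.00 mm (shorter outer/inner sides).
I_min = (154×119³ − 126.0×91.00³)/12 = 1.371×10^7 mm⁴
I = 1.371×10^7 mm⁴ = 1.371×10^-5 m⁴
Effective length L_e = K·L = 0.5 × 7.50 = 3.750 m
P_cr = π²EI / L_e² = π² × 209×10⁹ × 1.371×10^-5 / 3.750² = 2.012×10^6 N
Factor of safety n = P_cr / P = 2011.6 / 631 = 3.19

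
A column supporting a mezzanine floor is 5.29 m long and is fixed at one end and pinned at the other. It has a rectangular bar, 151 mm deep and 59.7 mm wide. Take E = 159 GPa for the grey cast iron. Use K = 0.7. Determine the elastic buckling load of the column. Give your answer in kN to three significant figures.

Buckling occurs about the weak axis: I_min = h·b³/12 with b = 59.7 mm (the shorter side).
I_min = 151×59.7³/12 = 2.677×10^6 mm⁴
I = 2.677×10^6 mm⁴ = 2.677×10^-6 m⁴
Effective length L_e = K·L = 0.7 × 5.29 = 3.703 m
P_cr = π²EI / L_e² = π² × 159×10⁹ × 2.677×10^-6 / 3.703² = 3.064×10^5 N

P_cr ≈ 306 kN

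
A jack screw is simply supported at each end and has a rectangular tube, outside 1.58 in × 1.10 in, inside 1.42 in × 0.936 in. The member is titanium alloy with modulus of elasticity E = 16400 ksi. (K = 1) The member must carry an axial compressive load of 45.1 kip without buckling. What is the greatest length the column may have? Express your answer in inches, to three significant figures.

L_max ≈ 16.8 in

Weak-axis I_min = (h_o·b_o³ − h_i·b_i³)/12 with b_o = 1.10, b_i = 0.9360 in (shorter outer/inner sides).
I_min = (1.58×1.10³ − 1.420×0.9360³)/12 = 7.821×10^-2 in⁴
At the buckling limit P_cr = P = 4.510×10^4 lb
From P_cr = π²EI/(K·L)²:  L = (1/K)·√(π²EI/P_cr) = (1/1)·√(π²×1.64×10^7×7.821×10^-2/4.510×10^4)
L = 16.8 in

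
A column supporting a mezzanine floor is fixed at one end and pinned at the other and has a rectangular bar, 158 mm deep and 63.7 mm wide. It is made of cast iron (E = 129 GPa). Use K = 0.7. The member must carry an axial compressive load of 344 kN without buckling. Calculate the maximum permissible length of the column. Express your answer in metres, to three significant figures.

L_max ≈ 5.07 m

Buckling occurs about the weak axis: I_min = h·b³/12 with b = 63.7 mm (the shorter side).
I_min = 158×63.7³/12 = 3.403×10^6 mm⁴
I = 3.403×10^-6 m⁴
At the buckling limit P_cr = P = 3.440×10^5 N
From P_cr = π²EI/(K·L)²:  L = (1/K)·√(π²EI/P_cr) = (1/0.7)·√(π²×1.29×10^11×3.403×10^-6/3.440×10^5)
L = 5.07 m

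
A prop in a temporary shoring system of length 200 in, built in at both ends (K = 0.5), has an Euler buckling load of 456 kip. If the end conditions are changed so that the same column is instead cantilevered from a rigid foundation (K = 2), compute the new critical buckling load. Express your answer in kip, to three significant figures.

P_cr ∝ 1/K², so P_cr,new = P_cr,old × (K_old/K_new)² = 456 × (0.5/2)²
= 456 × 0.06250 = 28.5 kip

P_cr ≈ 28.5 kip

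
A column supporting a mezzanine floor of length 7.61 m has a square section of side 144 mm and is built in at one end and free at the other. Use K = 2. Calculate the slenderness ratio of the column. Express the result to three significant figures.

I = a⁴/12 = 144⁴/12 = 3.583×10^7 mm⁴
A = 2.074×10^4 mm²;  r_min = √(I/A) = √(3.583×10^7/2.074×10^4) = 41.57 mm
L_e = K·L = 2 × 7.61 m = 15.22 m = 15220 mm
λ = L_e / r_min = 15220 / 41.57 = 366

λ ≈ 366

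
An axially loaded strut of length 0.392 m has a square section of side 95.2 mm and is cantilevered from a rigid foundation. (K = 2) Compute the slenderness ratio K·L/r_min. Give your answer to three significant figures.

λ ≈ 28.5

For a square r = a/√12 = 95.2/√12 = 27.48 mm
L_e = K·L = 2 × 0.392 m = 0.7840 m = 784.00 mm
λ = L_e / r_min = 784.00 / 27.48 = 28.5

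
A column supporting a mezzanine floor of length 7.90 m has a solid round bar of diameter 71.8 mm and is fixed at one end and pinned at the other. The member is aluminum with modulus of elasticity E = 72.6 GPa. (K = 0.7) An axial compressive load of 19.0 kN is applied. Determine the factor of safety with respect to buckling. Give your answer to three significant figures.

I = πd⁴/64 = π×71.8⁴/64 = 1.305×10^6 mm⁴
I = 1.305×10^6 mm⁴ = 1.305×10^-6 m⁴
Effective length L_e = K·L = 0.7 × 7.90 = 5.530 m
P_cr = π²EI / L_e² = π² × 72.6×10⁹ × 1.305×10^-6 / 5.530² = 3.057×10^4 N
Factor of safety n = P_cr / P = 30.567 / 19.0 = 1.61

n ≈ 1.61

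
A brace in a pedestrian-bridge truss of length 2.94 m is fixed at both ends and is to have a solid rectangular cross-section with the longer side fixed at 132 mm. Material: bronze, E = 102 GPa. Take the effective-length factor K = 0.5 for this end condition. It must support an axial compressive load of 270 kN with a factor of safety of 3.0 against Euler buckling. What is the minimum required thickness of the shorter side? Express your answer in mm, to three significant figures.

b ≈ 54.1 mm

Required P_cr = n·P = 3.0 × 270 = 810.0 kN
L_e = K·L = 0.5 × 2.94 = 1.470 m
Required I = P_cr·L_e²/(π²E) = 8.100×10^5 × 1.470² / (π² × 1.02×10^11) = 1.739×10^-6 m⁴
I_req = 1.739×10^6 mm⁴
Rectangle, weak axis: I_min = h·b³/12 with h = 132 mm fixed  ⇒  b = (12I/h)^(1/3) = 54.1 mm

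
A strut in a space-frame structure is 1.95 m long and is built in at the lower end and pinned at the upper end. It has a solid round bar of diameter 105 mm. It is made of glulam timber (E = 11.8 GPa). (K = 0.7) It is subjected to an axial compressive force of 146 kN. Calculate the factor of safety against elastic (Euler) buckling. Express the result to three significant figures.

n ≈ 2.55

I = πd⁴/64 = π×105⁴/64 = 5.967×10^6 mm⁴
I = 5.967×10^6 mm⁴ = 5.967×10^-6 m⁴
Effective length L_e = K·L = 0.7 × 1.95 = 1.365 m
P_cr = π²EI / L_e² = π² × 11.8×10⁹ × 5.967×10^-6 / 1.365² = 3.729×10^5 N
Factor of safety n = P_cr / P = 372.94 / 146 = 2.55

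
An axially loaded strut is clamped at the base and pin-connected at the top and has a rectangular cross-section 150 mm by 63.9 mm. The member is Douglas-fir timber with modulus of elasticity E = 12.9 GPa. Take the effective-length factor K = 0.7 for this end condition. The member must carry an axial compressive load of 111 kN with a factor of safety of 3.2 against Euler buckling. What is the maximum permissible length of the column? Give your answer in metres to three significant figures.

Buckling occurs about the weak axis: I_min = h·b³/12 with b = 63.9 mm (the shorter side).
I_min = 150×63.9³/12 = 3.261×10^6 mm⁴
I = 3.261×10^-6 m⁴
Required critical load P_cr = n·P = 3.2 × 111 = 355.2 kN = 3.552×10^5 N
From P_cr = π²EI/(K·L)²:  L = (1/K)·√(π²EI/P_cr) = (1/0.7)·√(π²×1.29×10^10×3.261×10^-6/3.552×10^5)
L = 1.54 m

L_max ≈ 1.54 m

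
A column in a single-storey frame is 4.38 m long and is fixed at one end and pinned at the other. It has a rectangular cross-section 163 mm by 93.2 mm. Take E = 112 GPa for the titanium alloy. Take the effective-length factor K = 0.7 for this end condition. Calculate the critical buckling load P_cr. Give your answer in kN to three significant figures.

P_cr ≈ 1290 kN

Buckling occurs about the weak axis: I_min = h·b³/12 with b = 93.2 mm (the shorter side).
I_min = 163×93.2³/12 = 1.100×10^7 mm⁴
I = 1.100×10^7 mm⁴ = 1.100×10^-5 m⁴
Effective length L_e = K·L = 0.7 × 4.38 = 3.066 m
P_cr = π²EI / L_e² = π² × 112×10⁹ × 1.100×10^-5 / 3.066² = 1.293×10^6 N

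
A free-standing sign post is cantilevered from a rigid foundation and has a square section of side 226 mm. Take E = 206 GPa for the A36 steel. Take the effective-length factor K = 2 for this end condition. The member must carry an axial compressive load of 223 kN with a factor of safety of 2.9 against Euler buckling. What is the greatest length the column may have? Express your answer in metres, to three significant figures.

I = a⁴/12 = 226⁴/12 = 2.174×10^8 mm⁴
I = 2.174×10^-4 m⁴
Required critical load P_cr = n·P = 2.9 × 223 = 646.7 kN = 6.467×10^5 N
From P_cr = π²EI/(K·L)²:  L = (1/K)·√(π²EI/P_cr) = (1/2)·√(π²×2.06×10^11×2.174×10^-4/6.467×10^5)
L = 13.1 m

L_max ≈ 13.1 m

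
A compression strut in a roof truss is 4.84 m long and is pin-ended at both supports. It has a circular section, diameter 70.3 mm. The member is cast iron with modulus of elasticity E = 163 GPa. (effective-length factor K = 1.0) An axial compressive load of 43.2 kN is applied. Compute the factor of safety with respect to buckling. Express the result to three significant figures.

I = πd⁴/64 = π×70.3⁴/64 = 1.199×10^6 mm⁴
I = 1.199×10^6 mm⁴ = 1.199×10^-6 m⁴
Effective length L_e = K·L = 1 × 4.84 = 4.840 m
P_cr = π²EI / L_e² = π² × 163×10⁹ × 1.199×10^-6 / 4.840² = 8.234×10^4 N
Factor of safety n = P_cr / P = 82.336 / 43.2 = 1.91

n ≈ 1.91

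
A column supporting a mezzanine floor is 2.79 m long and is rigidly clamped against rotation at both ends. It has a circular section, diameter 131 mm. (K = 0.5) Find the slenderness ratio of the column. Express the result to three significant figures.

λ ≈ 42.6

For a solid circle r = d/4 = 131/4 = 32.75 mm
L_e = K·L = 0.5 × 2.79 m = 1.395 m = 1395.0 mm
λ = L_e / r_min = 1395.0 / 32.75 = 42.6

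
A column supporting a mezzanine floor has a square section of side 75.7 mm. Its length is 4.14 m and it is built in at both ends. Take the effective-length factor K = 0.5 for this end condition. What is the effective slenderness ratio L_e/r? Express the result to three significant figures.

I = a⁴/12 = 75.7⁴/12 = 2.737×10^6 mm⁴
A = 5.730×10^3 mm²;  r_min = √(I/A) = √(2.737×10^6/5.730×10^3) = 21.85 mm
L_e = K·L = 0.5 × 4.14 m = 2.070 m = 2070.0 mm
λ = L_e / r_min = 2070.0 / 21.85 = 94.7

λ ≈ 94.7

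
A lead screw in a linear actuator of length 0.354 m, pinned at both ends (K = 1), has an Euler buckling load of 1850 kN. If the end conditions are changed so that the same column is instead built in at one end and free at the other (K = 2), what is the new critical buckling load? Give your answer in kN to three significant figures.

P_cr ∝ 1/K², so P_cr,new = P_cr,old × (K_old/K_new)² = 1850 × (1/2)²
= 1850 × 0.2500 = 462 kN

P_cr ≈ 462 kN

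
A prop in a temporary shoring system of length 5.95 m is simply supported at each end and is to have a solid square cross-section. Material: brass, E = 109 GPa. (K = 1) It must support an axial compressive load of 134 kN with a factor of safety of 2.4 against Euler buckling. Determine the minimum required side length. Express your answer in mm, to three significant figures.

Required P_cr = n·P = 2.4 × 134 = 321.6 kN
L_e = K·L = 1 × 5.95 = 5.950 m
Required I = P_cr·L_e²/(π²E) = 3.216×10^5 × 5.950² / (π² × 1.09×10^11) = 1.058×10^-5 m⁴
I_req = 1.058×10^7 mm⁴
Solid square: I = a⁴/12  ⇒  a = (12I)^(1/4) = (12×1.058×10^7)^(1/4) = 106 mm

a ≈ 106 mm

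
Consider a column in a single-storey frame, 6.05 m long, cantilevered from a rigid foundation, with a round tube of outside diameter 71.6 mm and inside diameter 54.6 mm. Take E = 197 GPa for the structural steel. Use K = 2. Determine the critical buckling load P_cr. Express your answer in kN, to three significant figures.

d_o = 71.6 mm, d_i = 54.6 mm
I = π(d_o⁴ − d_i⁴)/64 = π(71.6⁴ − 54.60⁴)/64 = 8.538×10^5 mm⁴
I = 8.538×10^5 mm⁴ = 8.538×10^-7 m⁴
Effective length L_e = K·L = 2 × 6.05 = 12.10 m
P_cr = π²EI / L_e² = π² × 197×10⁹ × 8.538×10^-7 / 12.10² = 1.134×10^4 N

P_cr ≈ 11.3 kN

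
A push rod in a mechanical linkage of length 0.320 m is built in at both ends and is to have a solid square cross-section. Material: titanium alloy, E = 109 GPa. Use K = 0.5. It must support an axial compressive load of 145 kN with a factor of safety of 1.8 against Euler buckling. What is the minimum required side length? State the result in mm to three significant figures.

a ≈ 16.5 mm

Required P_cr = n·P = 1.8 × 145 = 261.0 kN
L_e = K·L = 0.5 × 0.320 = 0.1600 m
Required I = P_cr·L_e²/(π²E) = 2.610×10^5 × 0.1600² / (π² × 1.09×10^11) = 6.211×10^-9 m⁴
I_req = 6.211×10^3 mm⁴
Solid square: I = a⁴/12  ⇒  a = (12I)^(1/4) = (12×6.211×10^3)^(1/4) = 16.5 mm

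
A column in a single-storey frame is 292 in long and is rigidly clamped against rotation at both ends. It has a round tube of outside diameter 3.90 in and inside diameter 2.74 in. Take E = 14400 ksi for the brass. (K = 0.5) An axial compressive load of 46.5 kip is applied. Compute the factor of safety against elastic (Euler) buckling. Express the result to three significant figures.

d_o = 3.90 in, d_i = 2.74 in
I = π(d_o⁴ − d_i⁴)/64 = π(3.90⁴ − 2.740⁴)/64 = 8.589 in⁴
Effective length L_e = K·L = 0.5 × 292 = 146.0 in
P_cr = π²EI / L_e² = π² × 14400×10³ × 8.589 / 146.0² = 5.727×10^4 lb
Factor of safety n = P_cr / P = 57.268 / 46.5 = 1.23

n ≈ 1.23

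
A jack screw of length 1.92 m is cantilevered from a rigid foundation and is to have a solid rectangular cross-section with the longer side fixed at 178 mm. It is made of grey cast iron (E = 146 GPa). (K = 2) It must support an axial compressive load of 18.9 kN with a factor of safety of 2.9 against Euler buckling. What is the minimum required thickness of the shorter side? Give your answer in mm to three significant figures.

b ≈ 33.6 mm

Required P_cr = n·P = 2.9 × 18.9 = 54.81 kN
L_e = K·L = 2 × 1.92 = 3.840 m
Required I = P_cr·L_e²/(π²E) = 5.481×10^4 × 3.840² / (π² × 1.46×10^11) = 5.609×10^-7 m⁴
I_req = 5.609×10^5 mm⁴
Rectangle, weak axis: I_min = h·b³/12 with h = 178 mm fixed  ⇒  b = (12I/h)^(1/3) = 33.6 mm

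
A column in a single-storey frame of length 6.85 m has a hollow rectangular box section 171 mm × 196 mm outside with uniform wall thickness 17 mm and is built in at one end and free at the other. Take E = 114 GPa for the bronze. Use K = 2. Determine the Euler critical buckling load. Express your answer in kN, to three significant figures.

P_cr ≈ 281 kN

Inner dimensions: h_i = 196 − 2×17 = 162.0 mm, b_i = 171 − 2×17 = 137.0 mm
Weak-axis I_min = (h_o·b_o³ − h_i·b_i³)/12 with b_o = 171, b_i = 137.0 mm (shorter outer/inner sides).
I_min = (196×171³ − 162.0×137.0³)/12 = 4.696×10^7 mm⁴
I = 4.696×10^7 mm⁴ = 4.696×10^-5 m⁴
Effective length L_e = K·L = 2 × 6.85 = 13.70 m
P_cr = π²EI / L_e² = π² × 114×10⁹ × 4.696×10^-5 / 13.70² = 2.815×10^5 N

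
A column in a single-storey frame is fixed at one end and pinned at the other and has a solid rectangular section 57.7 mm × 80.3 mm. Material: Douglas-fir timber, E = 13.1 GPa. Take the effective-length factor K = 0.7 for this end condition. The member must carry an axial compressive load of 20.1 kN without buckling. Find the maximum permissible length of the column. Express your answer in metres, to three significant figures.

L_max ≈ 4.11 m

Buckling occurs about the weak axis: I_min = h·b³/12 with b = 57.7 mm (the shorter side).
I_min = 80.3×57.7³/12 = 1.285×10^6 mm⁴
I = 1.285×10^-6 m⁴
At the buckling limit P_cr = P = 2.010×10^4 N
From P_cr = π²EI/(K·L)²:  L = (1/K)·√(π²EI/P_cr) = (1/0.7)·√(π²×1.31×10^10×1.285×10^-6/2.010×10^4)
L = 4.11 m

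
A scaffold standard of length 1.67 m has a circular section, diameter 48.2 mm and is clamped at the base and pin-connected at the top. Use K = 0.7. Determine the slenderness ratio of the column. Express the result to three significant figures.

For a solid circle r = d/4 = 48.2/4 = 12.05 mm
L_e = K·L = 0.7 × 1.67 m = 1.169 m = 1169.0 mm
λ = L_e / r_min = 1169.0 / 12.05 = 97.0

λ ≈ 97.0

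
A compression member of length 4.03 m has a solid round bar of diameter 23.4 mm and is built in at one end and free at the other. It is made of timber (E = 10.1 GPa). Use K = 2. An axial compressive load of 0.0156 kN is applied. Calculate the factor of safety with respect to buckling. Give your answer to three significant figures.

n ≈ 1.45

I = πd⁴/64 = π×23.4⁴/64 = 1.472×10^4 mm⁴
I = 1.472×10^4 mm⁴ = 1.472×10^-8 m⁴
Effective length L_e = K·L = 2 × 4.03 = 8.060 m
P_cr = π²EI / L_e² = π² × 10.1×10⁹ × 1.472×10^-8 / 8.060² = 22.58 N
Factor of safety n = P_cr / P = 0.022583 / 0.0156 = 1.45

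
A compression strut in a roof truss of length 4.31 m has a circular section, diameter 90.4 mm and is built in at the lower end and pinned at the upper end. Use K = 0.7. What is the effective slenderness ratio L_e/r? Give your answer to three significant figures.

For a solid circle r = d/4 = 90.4/4 = 22.60 mm
L_e = K·L = 0.7 × 4.31 m = 3.017 m = 3017.0 mm
λ = L_e / r_min = 3017.0 / 22.60 = 133

λ ≈ 133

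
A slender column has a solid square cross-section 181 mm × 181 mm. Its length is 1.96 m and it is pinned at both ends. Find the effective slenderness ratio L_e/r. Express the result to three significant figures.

λ ≈ 37.5

I = a⁴/12 = 181⁴/12 = 8.944×10^7 mm⁴
A = 3.276×10^4 mm²;  r_min = √(I/A) = √(8.944×10^7/3.276×10^4) = 52.25 mm
L_e = K·L = 1 × 1.96 m = 1.960 m = 1960.0 mm
λ = L_e / r_min = 1960.0 / 52.25 = 37.5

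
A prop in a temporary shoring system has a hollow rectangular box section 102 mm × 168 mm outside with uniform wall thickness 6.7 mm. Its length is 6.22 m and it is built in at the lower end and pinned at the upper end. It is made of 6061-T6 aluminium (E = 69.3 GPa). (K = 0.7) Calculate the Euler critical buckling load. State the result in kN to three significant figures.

P_cr ≈ 213 kN

Inner dimensions: h_i = 168 − 2×6.7 = 154.6 mm, b_i = 102 − 2×6.7 = 88.60 mm
Weak-axis I_min = (h_o·b_o³ − h_i·b_i³)/12 with b_o = 102, b_i = 88.60 mm (shorter outer/inner sides).
I_min = (168×102³ − 154.6×88.60³)/12 = 5.896×10^6 mm⁴
I = 5.896×10^6 mm⁴ = 5.896×10^-6 m⁴
Effective length L_e = K·L = 0.7 × 6.22 = 4.354 m
P_cr = π²EI / L_e² = π² × 69.3×10⁹ × 5.896×10^-6 / 4.354² = 2.127×10^5 N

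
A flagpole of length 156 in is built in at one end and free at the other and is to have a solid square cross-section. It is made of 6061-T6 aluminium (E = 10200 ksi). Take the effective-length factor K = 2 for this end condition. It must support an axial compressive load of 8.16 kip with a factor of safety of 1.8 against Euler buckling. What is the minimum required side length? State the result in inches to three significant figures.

Required P_cr = n·P = 1.8 × 8.16 = 14.69 kip
L_e = K·L = 2 × 156 = 312.0 in
Required I = P_cr·L_e²/(π²E) = 1.469×10^4 × 312.0² / (π² × 1.02×10^7) = 14.20 in⁴
Solid square: I = a⁴/12  ⇒  a = (12I)^(1/4) = (12×14.20)^(1/4) = 3.61 in

a ≈ 3.61 in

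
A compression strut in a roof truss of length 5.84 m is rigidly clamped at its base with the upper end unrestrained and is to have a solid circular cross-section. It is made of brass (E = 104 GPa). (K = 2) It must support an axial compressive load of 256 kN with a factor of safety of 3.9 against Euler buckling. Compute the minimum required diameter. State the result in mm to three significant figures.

Required P_cr = n·P = 3.9 × 256 = 998.4 kN
L_e = K·L = 2 × 5.84 = 11.68 m
Required I = P_cr·L_e²/(π²E) = 9.984×10^5 × 11.68² / (π² × 1.04×10^11) = 1.327×10^-4 m⁴
I_req = 1.327×10^8 mm⁴
Solid circle: I = πd⁴/64  ⇒  d = (64I/π)^(1/4) = (64×1.327×10^8/π)^(1/4) = 228 mm

d ≈ 228 mm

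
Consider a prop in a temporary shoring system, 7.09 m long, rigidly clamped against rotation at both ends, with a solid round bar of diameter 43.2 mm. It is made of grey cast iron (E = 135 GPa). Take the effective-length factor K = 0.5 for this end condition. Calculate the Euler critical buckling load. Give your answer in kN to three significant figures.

P_cr ≈ 18.1 kN

I = πd⁴/64 = π×43.2⁴/64 = 1.710×10^5 mm⁴
I = 1.710×10^5 mm⁴ = 1.710×10^-7 m⁴
Effective length L_e = K·L = 0.5 × 7.09 = 3.545 m
P_cr = π²EI / L_e² = π² × 135×10⁹ × 1.710×10^-7 / 3.545² = 1.813×10^4 N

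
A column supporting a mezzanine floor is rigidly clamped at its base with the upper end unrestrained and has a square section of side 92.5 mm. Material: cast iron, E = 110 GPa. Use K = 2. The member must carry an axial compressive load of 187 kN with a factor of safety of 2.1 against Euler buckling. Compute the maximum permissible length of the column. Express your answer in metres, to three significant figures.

I = a⁴/12 = 92.5⁴/12 = 6.101×10^6 mm⁴
I = 6.101×10^-6 m⁴
Required critical load P_cr = n·P = 2.1 × 187 = 392.7 kN = 3.927×10^5 N
From P_cr = π²EI/(K·L)²:  L = (1/K)·√(π²EI/P_cr) = (1/2)·√(π²×1.10×10^11×6.101×10^-6/3.927×10^5)
L = 2.05 m

L_max ≈ 2.05 m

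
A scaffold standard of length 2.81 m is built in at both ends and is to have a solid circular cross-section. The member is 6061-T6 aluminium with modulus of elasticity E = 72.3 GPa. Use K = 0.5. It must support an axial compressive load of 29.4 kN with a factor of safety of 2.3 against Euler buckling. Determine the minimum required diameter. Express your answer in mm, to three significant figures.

d ≈ 44.2 mm

Required P_cr = n·P = 2.3 × 29.4 = 67.62 kN
L_e = K·L = 0.5 × 2.81 = 1.405 m
Required I = P_cr·L_e²/(π²E) = 6.762×10^4 × 1.405² / (π² × 7.23×10^10) = 1.871×10^-7 m⁴
I_req = 1.871×10^5 mm⁴
Solid circle: I = πd⁴/64  ⇒  d = (64I/π)^(1/4) = (64×1.871×10^5/π)^(1/4) = 44.2 mm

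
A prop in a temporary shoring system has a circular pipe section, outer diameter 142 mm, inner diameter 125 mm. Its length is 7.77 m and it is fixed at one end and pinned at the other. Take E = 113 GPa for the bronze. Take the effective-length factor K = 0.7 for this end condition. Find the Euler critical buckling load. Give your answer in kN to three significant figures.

d_o = 142 mm, d_i = 125 mm
I = π(d_o⁴ − d_i⁴)/64 = π(142⁴ − 125.0⁴)/64 = 7.974×10^6 mm⁴
I = 7.974×10^6 mm⁴ = 7.974×10^-6 m⁴
Effective length L_e = K·L = 0.7 × 7.77 = 5.439 m
P_cr = π²EI / L_e² = π² × 113×10⁹ × 7.974×10^-6 / 5.439² = 3.006×10^5 N

P_cr ≈ 301 kN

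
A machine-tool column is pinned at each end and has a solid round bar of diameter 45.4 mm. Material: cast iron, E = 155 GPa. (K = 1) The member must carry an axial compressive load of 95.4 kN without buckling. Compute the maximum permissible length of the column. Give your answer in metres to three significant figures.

I = πd⁴/64 = π×45.4⁴/64 = 2.085×10^5 mm⁴
I = 2.085×10^-7 m⁴
At the buckling limit P_cr = P = 9.540×10^4 N
From P_cr = π²EI/(K·L)²:  L = (1/K)·√(π²EI/P_cr) = (1/1)·√(π²×1.55×10^11×2.085×10^-7/9.540×10^4)
L = 1.83 m

L_max ≈ 1.83 m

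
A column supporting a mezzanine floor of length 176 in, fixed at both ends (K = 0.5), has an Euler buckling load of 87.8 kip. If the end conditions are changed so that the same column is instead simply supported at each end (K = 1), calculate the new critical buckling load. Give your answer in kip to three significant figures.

P_cr ≈ 22.0 kip

P_cr ∝ 1/K², so P_cr,new = P_cr,old × (K_old/K_new)² = 87.8 × (0.5/1)²
= 87.8 × 0.2500 = 22.0 kip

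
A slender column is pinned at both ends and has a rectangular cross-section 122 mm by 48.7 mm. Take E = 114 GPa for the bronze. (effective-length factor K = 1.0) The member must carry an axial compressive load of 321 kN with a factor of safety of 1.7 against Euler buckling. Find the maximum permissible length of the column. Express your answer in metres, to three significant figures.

Buckling occurs about the weak axis: I_min = h·b³/12 with b = 48.7 mm (the shorter side).
I_min = 122×48.7³/12 = 1.174×10^6 mm⁴
I = 1.174×10^-6 m⁴
Required critical load P_cr = n·P = 1.7 × 321 = 545.7 kN = 5.457×10^5 N
From P_cr = π²EI/(K·L)²:  L = (1/K)·√(π²EI/P_cr) = (1/1)·√(π²×1.14×10^11×1.174×10^-6/5.457×10^5)
L = 1.56 m

L_max ≈ 1.56 m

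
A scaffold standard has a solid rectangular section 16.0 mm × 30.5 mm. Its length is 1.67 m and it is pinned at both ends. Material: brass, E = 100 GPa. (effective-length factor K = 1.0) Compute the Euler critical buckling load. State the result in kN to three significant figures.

P_cr ≈ 3.68 kN

Buckling occurs about the weak axis: I_min = h·b³/12 with b = 16.0 mm (the shorter side).
I_min = 30.5×16.0³/12 = 1.041×10^4 mm⁴
I = 1.041×10^4 mm⁴ = 1.041×10^-8 m⁴
Effective length L_e = K·L = 1 × 1.67 = 1.670 m
P_cr = π²EI / L_e² = π² × 100×10⁹ × 1.041×10^-8 / 1.670² = 3.684×10^3 N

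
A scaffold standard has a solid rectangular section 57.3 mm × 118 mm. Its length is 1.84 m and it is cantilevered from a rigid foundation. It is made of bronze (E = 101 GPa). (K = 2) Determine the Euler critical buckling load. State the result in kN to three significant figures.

P_cr ≈ 136 kN

Buckling occurs about the weak axis: I_min = h·b³/12 with b = 57.3 mm (the shorter side).
I_min = 118×57.3³/12 = 1.850×10^6 mm⁴
I = 1.850×10^6 mm⁴ = 1.850×10^-6 m⁴
Effective length L_e = K·L = 2 × 1.84 = 3.680 m
P_cr = π²EI / L_e² = π² × 101×10⁹ × 1.850×10^-6 / 3.680² = 1.362×10^5 N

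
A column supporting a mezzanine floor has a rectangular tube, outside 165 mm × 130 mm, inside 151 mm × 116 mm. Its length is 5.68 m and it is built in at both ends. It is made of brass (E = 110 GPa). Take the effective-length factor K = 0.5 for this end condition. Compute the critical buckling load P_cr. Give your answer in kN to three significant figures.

Weak-axis I_min = (h_o·b_o³ − h_i·b_i³)/12 with b_o = 130, b_i = 116.0 mm (shorter outer/inner sides).
I_min = (165×130³ − 151.0×116.0³)/12 = 1.057×10^7 mm⁴
I = 1.057×10^7 mm⁴ = 1.057×10^-5 m⁴
Effective length L_e = K·L = 0.5 × 5.68 = 2.840 m
P_cr = π²EI / L_e² = π² × 110×10⁹ × 1.057×10^-5 / 2.840² = 1.422×10^6 N

P_cr ≈ 1420 kN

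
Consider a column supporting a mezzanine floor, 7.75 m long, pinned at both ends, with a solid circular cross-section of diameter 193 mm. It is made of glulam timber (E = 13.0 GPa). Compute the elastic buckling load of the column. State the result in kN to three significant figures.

P_cr ≈ 145 kN

I = πd⁴/64 = π×193⁴/64 = 6.811×10^7 mm⁴
I = 6.811×10^7 mm⁴ = 6.811×10^-5 m⁴
Effective length L_e = K·L = 1 × 7.75 = 7.750 m
P_cr = π²EI / L_e² = π² × 13.0×10⁹ × 6.811×10^-5 / 7.750² = 1.455×10^5 N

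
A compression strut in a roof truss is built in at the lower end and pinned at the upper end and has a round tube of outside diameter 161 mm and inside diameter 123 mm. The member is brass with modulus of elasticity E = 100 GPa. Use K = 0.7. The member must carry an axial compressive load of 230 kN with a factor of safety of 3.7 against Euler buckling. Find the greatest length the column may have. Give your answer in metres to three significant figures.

L_max ≈ 7.17 m

d_o = 161 mm, d_i = 123 mm
I = π(d_o⁴ − d_i⁴)/64 = π(161⁴ − 123.0⁴)/64 = 2.175×10^7 mm⁴
I = 2.175×10^-5 m⁴
Required critical load P_cr = n·P = 3.7 × 230 = 851.0 kN = 8.510×10^5 N
From P_cr = π²EI/(K·L)²:  L = (1/K)·√(π²EI/P_cr) = (1/0.7)·√(π²×1.00×10^11×2.175×10^-5/8.510×10^5)
L = 7.17 m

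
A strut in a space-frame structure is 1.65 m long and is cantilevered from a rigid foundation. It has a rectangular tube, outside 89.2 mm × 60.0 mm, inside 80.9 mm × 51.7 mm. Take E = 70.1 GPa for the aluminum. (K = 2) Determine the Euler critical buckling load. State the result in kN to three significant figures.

Weak-axis I_min = (h_o·b_o³ − h_i·b_i³)/12 with b_o = 60.0, b_i = 51.70 mm (shorter outer/inner sides).
I_min = (89.2×60.0³ − 80.90×51.70³)/12 = 6.740×10^5 mm⁴
I = 6.740×10^5 mm⁴ = 6.740×10^-7 m⁴
Effective length L_e = K·L = 2 × 1.65 = 3.300 m
P_cr = π²EI / L_e² = π² × 70.1×10⁹ × 6.740×10^-7 / 3.300² = 4.282×10^4 N

P_cr ≈ 42.8 kN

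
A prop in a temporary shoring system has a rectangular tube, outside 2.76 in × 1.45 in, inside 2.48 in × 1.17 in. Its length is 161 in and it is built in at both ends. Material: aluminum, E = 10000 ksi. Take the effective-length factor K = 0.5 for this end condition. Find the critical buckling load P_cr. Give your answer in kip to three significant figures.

P_cr ≈ 5.64 kip

Weak-axis I_min = (h_o·b_o³ − h_i·b_i³)/12 with b_o = 1.45, b_i = 1.170 in (shorter outer/inner sides).
I_min = (2.76×1.45³ − 2.480×1.170³)/12 = 0.3702 in⁴
Effective length L_e = K·L = 0.5 × 161 = 80.50 in
P_cr = π²EI / L_e² = π² × 10000×10³ × 0.3702 / 80.50² = 5.638×10^3 lb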